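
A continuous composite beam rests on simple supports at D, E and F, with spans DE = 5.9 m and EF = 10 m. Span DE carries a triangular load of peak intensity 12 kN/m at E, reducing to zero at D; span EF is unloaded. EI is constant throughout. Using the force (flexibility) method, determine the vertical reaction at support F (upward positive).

Insert a hinge at E; M_E is the redundant, and each span becomes simply supported.
End slopes at the hinge E, treating each span as simply supported:
  span DE: triangular load, peak 12: w₀L³/(45EI) = 54.77/EI
  relative rotation θ_0 = (54.77 + 0)/EI = 54.77/EI
A unit hogging moment at E produces rotation L₁/(3EI) + L₂/(3EI) = 5.3/EI.
Compatibility: M_E·(L₁+L₂)/(3EI) = θ_0, giving M_E = 10.33 kN·m (hogging).
Span EF, ΣM about F: R_E^{EF}·10 = 0 + 10.33, so R_E^{EF} = 1.033 kN and R_F = 0 − 1.033 = -1.033 kN.

R_F = -1.033 kN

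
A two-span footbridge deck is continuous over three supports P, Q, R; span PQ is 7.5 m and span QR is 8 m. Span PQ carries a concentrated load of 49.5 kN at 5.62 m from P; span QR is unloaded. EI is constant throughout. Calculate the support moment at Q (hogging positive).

M_Q = 29.51 kN·m

Take M_Q as the redundant. Released structure: two simple spans PQ and QR with a hinge at Q.
Rotations at Q on the released spans (each span's end-slope, ×1/EI):
  span PQ: point load 49.5 at a = 5.62: Pab(L + a)/(6LEI) = 152.5/EI
  relative rotation θ_0 = (152.5 + 0)/EI = 152.5/EI
A unit hogging moment at Q produces rotation L₁/(3EI) + L₂/(3EI) = 5.167/EI.
Slope continuity at Q: θ_0 = M_Q·5.167/EI, so M_Q = 152.5/5.167 = 29.51 kN·m (hogging).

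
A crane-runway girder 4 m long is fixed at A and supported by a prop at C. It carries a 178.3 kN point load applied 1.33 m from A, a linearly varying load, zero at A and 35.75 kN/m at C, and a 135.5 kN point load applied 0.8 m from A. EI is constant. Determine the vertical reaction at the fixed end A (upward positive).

Release the roller at C. Primary structure: cantilever fixed at A.
Primary-structure tip deflection at C by superposition:
  point load 178.3 at a = 1.33: Pa²(3L − a)/(6EI) = 560.9/EI
  triangular load, peak 35.75 at the free end: 11w₀L⁴/(120EI) = 838.9/EI
  point load 135.5 at a = 0.8: Pa²(3L − a)/(6EI) = 161.9/EI
  δ_0 = 1562/EI
Flexibility coefficient — unit upward force at C: δ_{CC} = L³/(3EI) = 21.33/EI.
The prop prevents deflection at C: R_C = δ_0/δ_{CC} = 1562/21.33 = 73.2 kN.
Vertical equilibrium: R_A = ΣP − R_C = 385.3 − 73.2 = 312.1 kN.

R_A = 312.1 kN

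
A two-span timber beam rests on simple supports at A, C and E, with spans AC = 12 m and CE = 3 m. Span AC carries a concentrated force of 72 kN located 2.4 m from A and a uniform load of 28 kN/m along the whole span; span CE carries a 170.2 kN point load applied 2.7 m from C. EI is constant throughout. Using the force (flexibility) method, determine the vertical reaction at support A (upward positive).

R_A = 186 kN

Take M_C as the redundant. Released structure: two simple spans AC and CE with a hinge at C.
Rotations at C on the released spans (each span's end-slope, ×1/EI):
  span AC: point load 72 at a = 2.4: Pab(L + a)/(6LEI) = 331.8/EI
  span AC: UDL 28: wL³/(24EI) = 2016/EI
  span CE: point load 170.2 at a = 2.7: Pab(L + b)/(6LEI) = 25.27/EI
  relative rotation θ_0 = (2348 + 25.27)/EI = 2373/EI
A unit hogging moment at C produces rotation L₁/(3EI) + L₂/(3EI) = 5/EI.
Slope continuity at C: θ_0 = M_C·5/EI, so M_C = 2373/5 = 474.6 kN·m (hogging).
Span AC, ΣM about A with M_C applied at C: R_C^{AC}·12 = 2189 + 474.6, so R_C^{AC} = 222 kN and R_A = 408 − 222 = 186 kN.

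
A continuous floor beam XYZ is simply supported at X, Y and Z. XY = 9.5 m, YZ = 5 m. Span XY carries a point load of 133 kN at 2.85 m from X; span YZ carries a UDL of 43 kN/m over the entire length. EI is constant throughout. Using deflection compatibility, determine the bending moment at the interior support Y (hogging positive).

M_Y = 159.3 kN·m

Insert a hinge at Y; M_Y is the redundant, and each span becomes simply supported.
Rotations at Y on the released spans (each span's end-slope, ×1/EI):
  span XY: point load 133 at a = 2.85: Pab(L + a)/(6LEI) = 546.1/EI
  span YZ: UDL 43: wL³/(24EI) = 224/EI
  relative rotation θ_0 = (546.1 + 224)/EI = 770.1/EI
A unit hogging moment at Y produces rotation L₁/(3EI) + L₂/(3EI) = 4.833/EI.
Slope continuity at Y: θ_0 = M_Y·4.833/EI, so M_Y = 770.1/4.833 = 159.3 kN·m (hogging).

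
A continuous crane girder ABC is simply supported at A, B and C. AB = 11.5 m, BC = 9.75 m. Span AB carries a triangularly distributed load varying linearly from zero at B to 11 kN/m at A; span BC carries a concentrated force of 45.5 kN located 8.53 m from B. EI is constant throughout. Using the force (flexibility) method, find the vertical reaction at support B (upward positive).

R_B = 37.86 kN

Release continuity at B by inserting a hinge; the redundant is the internal moment M_B. The primary structure is two simply-supported spans AB and BC.
Rotations at B on the released spans (each span's end-slope, ×1/EI):
  span AB: triangular load, peak 11: 7w₀L³/(360EI) = 325.3/EI
  span BC: point load 45.5 at a = 8.53: Pab(L + b)/(6LEI) = 88.79/EI
  relative rotation θ_0 = (325.3 + 88.79)/EI = 414.1/EI
A unit hogging moment at B produces rotation L₁/(3EI) + L₂/(3EI) = 7.083/EI.
Compatibility: M_B·(L₁+L₂)/(3EI) = θ_0, giving M_B = 58.46 kN·m (hogging).
Span AB, ΣM about A with M_B applied at B: R_B^{AB}·11.5 = 242.5 + 58.46, so R_B^{AB} = 26.17 kN and R_A = 63.25 − 26.17 = 37.08 kN.
Span BC, ΣM about C: R_B^{BC}·9.75 = 55.51 + 58.46, so R_B^{BC} = 11.69 kN and R_C = 45.5 − 11.69 = 33.81 kN.
R_B = 26.17 + 11.69 = 37.86 kN.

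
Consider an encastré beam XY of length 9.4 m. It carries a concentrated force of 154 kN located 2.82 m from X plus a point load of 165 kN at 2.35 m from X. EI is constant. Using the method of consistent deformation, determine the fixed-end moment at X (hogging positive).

M_X = 430.9 kN·m

Release both end moments; the primary structure is a simply-supported span XY with redundants M_X and M_Y.
On the primary (simply-supported) span, the end slopes from the loading are:
  at X: point load 154 at a = 2.82: Pab(L + b)/(6LEI) = 809.6/EI
  at Y: point load 154 at a = 2.82: Pab(L + a)/(6LEI) = 619.1/EI
  at X: point load 165 at a = 2.35: Pab(L + b)/(6LEI) = 797.3/EI
  at Y: point load 165 at a = 2.35: Pab(L + a)/(6LEI) = 569.5/EI
  θ_X0 = 1607/EI,  θ_Y0 = 1189/EI
Flexibility coefficients: a unit moment at one end gives L/(3EI) there and L/(6EI) at the far end, so f₁₁ = f₂₂ = 3.133/EI and f₁₂ = f₂₁ = 1.567/EI.
Compatibility — zero rotation at each built-in end:
  3.133 M_X + 1.567 M_Y = 1607
  1.567 M_X + 3.133 M_Y = 1189
Solving the pair gives M_X = 430.9 kN·m and M_Y = 163.9 kN·m (hogging).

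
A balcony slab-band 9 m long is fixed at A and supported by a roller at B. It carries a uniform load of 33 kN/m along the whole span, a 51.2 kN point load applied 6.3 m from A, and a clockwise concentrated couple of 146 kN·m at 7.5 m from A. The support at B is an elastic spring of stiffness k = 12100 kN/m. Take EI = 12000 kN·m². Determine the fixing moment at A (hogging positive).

Take the reaction at B as the redundant and release it; the primary structure is a cantilever fixed at A.
Primary-structure tip deflection at B by superposition:
  UDL 33: wL⁴/(8EI) = 27064/EI
  point load 51.2 at a = 6.3: Pa²(3L − a)/(6EI) = 7011/EI
  clockwise couple 146 at a = 7.5: M₀a(2L − a)/(2EI) = 5749/EI
  δ_0 = 39824/EI
Tip deflection under a unit load at B: L³/(3EI) = 243/EI.
With EI = 12000 kN·m²: δ_0 = 3.3186 m and δ_{BB} = 0.02025 m/kN.
Compatibility — the spring shortens by R_B/k under the reaction it provides: δ_0 − R_B·δ_{BB} = R_B/k. With 1/k = 0.000083 m/kN, R_B = δ_0 / (δ_{BB} + 1/k) = 3.3186 / (0.02025 + 0.000083) = 163.2 kN.
Moment equilibrium about A: M_A = Σ(load moments about A) − R_B·L = 1805 − 163.2×9 = 336.1 kN·m.

M_A = 336.1 kN·m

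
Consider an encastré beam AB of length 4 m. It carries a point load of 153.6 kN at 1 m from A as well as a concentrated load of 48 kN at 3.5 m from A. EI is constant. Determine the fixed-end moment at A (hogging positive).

M_A = 89.03 kN·m

Release both end moments; the primary structure is a simply-supported span AB with redundants M_A and M_B.
End rotations of the released simple span under the applied load (×1/EI):
  at A: point load 153.6 at a = 1: Pab(L + b)/(6LEI) = 134.4/EI
  at B: point load 153.6 at a = 1: Pab(L + a)/(6LEI) = 96/EI
  at A: point load 48 at a = 3.5: Pab(L + b)/(6LEI) = 15.75/EI
  at B: point load 48 at a = 3.5: Pab(L + a)/(6LEI) = 26.25/EI
  θ_A0 = 150.2/EI,  θ_B0 = 122.2/EI
Flexibility coefficients: a unit moment at one end gives L/(3EI) there and L/(6EI) at the far end, so f₁₁ = f₂₂ = 1.333/EI and f₁₂ = f₂₁ = 0.6667/EI.
Compatibility — zero rotation at each built-in end:
  1.333 M_A + 0.6667 M_B = 150.2
  0.6667 M_A + 1.333 M_B = 122.2
Solving the pair gives M_A = 89.03 kN·m and M_B = 47.17 kN·m (hogging).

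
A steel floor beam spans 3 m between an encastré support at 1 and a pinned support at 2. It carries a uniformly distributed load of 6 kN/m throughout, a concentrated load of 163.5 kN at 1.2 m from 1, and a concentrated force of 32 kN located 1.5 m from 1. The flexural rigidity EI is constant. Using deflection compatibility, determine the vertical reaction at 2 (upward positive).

R_2 = 50.76 kN

Release the roller at 2. Primary structure: cantilever fixed at 1.
Primary-structure tip deflection at 2 by superposition:
  UDL 6: wL⁴/(8EI) = 60.75/EI
  point load 163.5 at a = 1.2: Pa²(3L − a)/(6EI) = 306.1/EI
  point load 32 at a = 1.5: Pa²(3L − a)/(6EI) = 90/EI
  δ_0 = 456.8/EI
Tip deflection under a unit load at 2: L³/(3EI) = 9/EI.
The prop prevents deflection at 2: R_2 = δ_0/δ_{22} = 456.8/9 = 50.76 kN.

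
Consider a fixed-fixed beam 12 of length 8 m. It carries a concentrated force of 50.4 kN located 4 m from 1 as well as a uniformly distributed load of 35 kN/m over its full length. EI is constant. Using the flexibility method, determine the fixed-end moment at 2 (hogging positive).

M_2 = 237.1 kN·m

Release both end moments; the primary structure is a simply-supported span 12 with redundants M_1 and M_2.
On the primary (simply-supported) span, the end slopes from the loading are:
  at 1: point load 50.4 at a = 4: Pab(L + b)/(6LEI) = 201.6/EI
  at 2: point load 50.4 at a = 4: Pab(L + a)/(6LEI) = 201.6/EI
  at 1: UDL 35: wL³/(24EI) = 746.7/EI
  at 2: UDL 35: wL³/(24EI) = 746.7/EI
  θ_10 = 948.3/EI,  θ_20 = 948.3/EI
Flexibility coefficients: a unit moment at one end gives L/(3EI) there and L/(6EI) at the far end, so f₁₁ = f₂₂ = 2.667/EI and f₁₂ = f₂₁ = 1.333/EI.
Compatibility — zero rotation at each built-in end:
  2.667 M_1 + 1.333 M_2 = 948.3
  1.333 M_1 + 2.667 M_2 = 948.3
Solving the pair gives M_1 = 237.1 kN·m and M_2 = 237.1 kN·m (hogging).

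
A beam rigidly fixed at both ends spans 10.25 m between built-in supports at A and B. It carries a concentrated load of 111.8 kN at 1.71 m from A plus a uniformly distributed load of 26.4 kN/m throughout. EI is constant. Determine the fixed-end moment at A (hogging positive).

Release both end moments; the primary structure is a simply-supported span AB with redundants M_A and M_B.
Simple-span end rotations at A and B under the given loads:
  at A: point load 111.8 at a = 1.71: Pab(L + b)/(6LEI) = 498.8/EI
  at B: point load 111.8 at a = 1.71: Pab(L + a)/(6LEI) = 317.5/EI
  at A: UDL 26.4: wL³/(24EI) = 1185/EI
  at B: UDL 26.4: wL³/(24EI) = 1185/EI
  θ_A0 = 1683/EI,  θ_B0 = 1502/EI
Flexibility coefficients: a unit moment at one end gives L/(3EI) there and L/(6EI) at the far end, so f₁₁ = f₂₂ = 3.417/EI and f₁₂ = f₂₁ = 1.708/EI.
Compatibility — zero rotation at each built-in end:
  3.417 M_A + 1.708 M_B = 1683
  1.708 M_A + 3.417 M_B = 1502
Solving the pair gives M_A = 363.8 kN·m and M_B = 257.7 kN·m (hogging).

M_A = 363.8 kN·m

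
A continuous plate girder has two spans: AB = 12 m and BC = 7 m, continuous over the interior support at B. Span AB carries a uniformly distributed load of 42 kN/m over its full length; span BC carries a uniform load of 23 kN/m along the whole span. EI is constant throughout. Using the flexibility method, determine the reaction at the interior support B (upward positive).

Release continuity at B by inserting a hinge; the redundant is the internal moment M_B. The primary structure is two simply-supported spans AB and BC.
End slopes at the hinge B, treating each span as simply supported:
  span AB: UDL 42: wL³/(24EI) = 3024/EI
  span BC: UDL 23: wL³/(24EI) = 328.7/EI
  relative rotation θ_0 = (3024 + 328.7)/EI = 3353/EI
A unit hogging moment at B produces rotation L₁/(3EI) + L₂/(3EI) = 6.333/EI.
Slope continuity at B: θ_0 = M_B·6.333/EI, so M_B = 3353/6.333 = 529.4 kN·m (hogging).
Span AB, ΣM about A with M_B applied at B: R_B^{AB}·12 = 3024 + 529.4, so R_B^{AB} = 296.1 kN and R_A = 504 − 296.1 = 207.9 kN.
Span BC, ΣM about C: R_B^{BC}·7 = 563.5 + 529.4, so R_B^{BC} = 156.1 kN and R_C = 161 − 156.1 = 4.875 kN.
R_B = 296.1 + 156.1 = 452.2 kN.

R_B = 452.2 kN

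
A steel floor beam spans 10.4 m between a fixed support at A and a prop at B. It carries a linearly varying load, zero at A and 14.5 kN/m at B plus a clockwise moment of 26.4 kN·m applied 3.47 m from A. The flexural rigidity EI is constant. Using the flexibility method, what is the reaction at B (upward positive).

R_B = 43.59 kN

Choose R_B as the redundant. The primary structure is the cantilever fixed at A.
Free-end deflection of the primary structure under the applied loading (downward +):
  triangular load, peak 14.5 at the free end: 11w₀L⁴/(120EI) = 15549/EI
  clockwise couple 26.4 at a = 3.47: M₀a(2L − a)/(2EI) = 793.8/EI
  δ_0 = 16343/EI
Flexibility coefficient — unit upward force at B: δ_{BB} = L³/(3EI) = 375/EI.
Compatibility at B: δ_0 − R_B·δ_{BB} = 0, so R_B = 16343/375 = 43.59 kN.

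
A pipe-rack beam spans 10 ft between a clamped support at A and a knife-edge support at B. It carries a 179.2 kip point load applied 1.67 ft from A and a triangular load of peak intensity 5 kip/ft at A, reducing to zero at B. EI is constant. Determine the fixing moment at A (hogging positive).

M_A = 261.8 kip·ft

Remove the prop at B; the released (primary) structure is a cantilever built in at A.
Deflection at B on the released cantilever, summing each load's contribution:
  point load 179.2 at a = 1.67: Pa²(3L − a)/(6EI) = 2360/EI
  triangular load, peak 5 at the fixed end: w₀L⁴/(30EI) = 1667/EI
  δ_0 = 4026/EI
Flexibility coefficient — unit upward force at B: δ_{BB} = L³/(3EI) = 333.3/EI.
Compatibility at B: δ_0 − R_B·δ_{BB} = 0, so R_B = 4026/333.3 = 12.08 kip.
Moment equilibrium about A: M_A = Σ(load moments about A) − R_B·L = 382.6 − 12.08×10 = 261.8 kip·ft.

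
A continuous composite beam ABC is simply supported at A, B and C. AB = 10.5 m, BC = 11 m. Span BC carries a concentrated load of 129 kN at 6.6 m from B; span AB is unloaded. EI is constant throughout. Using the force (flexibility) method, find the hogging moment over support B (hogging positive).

Insert a hinge at B; M_B is the redundant, and each span becomes simply supported.
Rotations at B on the released spans (each span's end-slope, ×1/EI):
  span BC: point load 129 at a = 6.6: Pab(L + b)/(6LEI) = 874.1/EI
  relative rotation θ_0 = (0 + 874.1)/EI = 874.1/EI
A unit hogging moment at B produces rotation L₁/(3EI) + L₂/(3EI) = 7.167/EI.
Slope continuity at B: θ_0 = M_B·7.167/EI, so M_B = 874.1/7.167 = 122 kN·m (hogging).

M_B = 122 kN·m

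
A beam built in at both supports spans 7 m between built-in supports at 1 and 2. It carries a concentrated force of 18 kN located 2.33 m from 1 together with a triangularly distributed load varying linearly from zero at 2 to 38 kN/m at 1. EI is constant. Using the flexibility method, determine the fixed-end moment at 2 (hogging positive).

M_2 = 71.38 kN·m

Release both end moments; the primary structure is a simply-supported span 12 with redundants M_1 and M_2.
On the primary (simply-supported) span, the end slopes from the loading are:
  at 1: point load 18 at a = 2.33: Pab(L + b)/(6LEI) = 54.42/EI
  at 2: point load 18 at a = 2.33: Pab(L + a)/(6LEI) = 43.51/EI
  at 1: triangular load, peak 38: w₀L³/(45EI) = 289.6/EI
  at 2: triangular load, peak 38: 7w₀L³/(360EI) = 253.4/EI
  θ_10 = 344.1/EI,  θ_20 = 296.9/EI
Flexibility coefficients: a unit moment at one end gives L/(3EI) there and L/(6EI) at the far end, so f₁₁ = f₂₂ = 2.333/EI and f₁₂ = f₂₁ = 1.167/EI.
Compatibility — zero rotation at each built-in end:
  2.333 M_1 + 1.167 M_2 = 344.1
  1.167 M_1 + 2.333 M_2 = 296.9
Solving the pair gives M_1 = 111.8 kN·m and M_2 = 71.38 kN·m (hogging).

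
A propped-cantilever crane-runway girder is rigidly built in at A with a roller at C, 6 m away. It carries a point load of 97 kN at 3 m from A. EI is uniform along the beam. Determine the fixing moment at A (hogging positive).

M_A = 109.1 kN·m

Choose R_C as the redundant. The primary structure is the cantilever fixed at A.
Deflection at C on the released cantilever, summing each load's contribution:
  point load 97 at a = 3: Pa²(3L − a)/(6EI) = 2182/EI
Tip deflection under a unit load at C: L³/(3EI) = 72/EI.
Compatibility at C: δ_0 − R_C·δ_{CC} = 0, so R_C = 2182/72 = 30.31 kN.
Moment equilibrium about A: M_A = Σ(load moments about A) − R_C·L = 291 − 30.31×6 = 109.1 kN·m.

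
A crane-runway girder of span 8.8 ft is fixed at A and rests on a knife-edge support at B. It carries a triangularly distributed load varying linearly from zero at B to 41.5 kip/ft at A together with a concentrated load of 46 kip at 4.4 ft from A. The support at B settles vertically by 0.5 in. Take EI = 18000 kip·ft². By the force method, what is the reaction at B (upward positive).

R_B = 47.59 kip

Release the roller at B. Primary structure: cantilever fixed at A.
Free-end deflection of the primary structure under the applied loading (downward +):
  triangular load, peak 41.5 at the fixed end: w₀L⁴/(30EI) = 8296/EI
  point load 46 at a = 4.4: Pa²(3L − a)/(6EI) = 3265/EI
  δ_0 = 11561/EI
Tip deflection under a unit load at B: L³/(3EI) = 227.2/EI.
With EI = 18000 kip·ft²: δ_0 = 0.64229 ft and δ_{BB} = 0.01262 ft/kip.
Compatibility — the beam at B must follow the support down by 0.04167 ft: δ_0 − R_B·δ_{BB} = 0.04167, so R_B = (0.64229 − 0.04167)/0.01262 = 47.59 kip.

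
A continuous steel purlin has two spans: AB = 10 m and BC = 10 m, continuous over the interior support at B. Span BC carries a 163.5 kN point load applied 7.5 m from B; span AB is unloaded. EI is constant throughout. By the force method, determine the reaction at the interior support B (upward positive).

Release continuity at B by inserting a hinge; the redundant is the internal moment M_B. The primary structure is two simply-supported spans AB and BC.
Discontinuity in slope at B on the released structure — sum the simple-span end rotations:
  span BC: point load 163.5 at a = 7.5: Pab(L + b)/(6LEI) = 638.7/EI
  relative rotation θ_0 = (0 + 638.7)/EI = 638.7/EI
A unit hogging moment at B produces rotation L₁/(3EI) + L₂/(3EI) = 6.667/EI.
Slope continuity at B: θ_0 = M_B·6.667/EI, so M_B = 638.7/6.667 = 95.8 kN·m (hogging).
Span AB, ΣM about A with M_B applied at B: R_B^{AB}·10 = 0 + 95.8, so R_B^{AB} = 9.58 kN and R_A = 0 − 9.58 = -9.58 kN.
Span BC, ΣM about C: R_B^{BC}·10 = 408.8 + 95.8, so R_B^{BC} = 50.46 kN and R_C = 163.5 − 50.46 = 113 kN.
R_B = 9.58 + 50.46 = 60.04 kN.

R_B = 60.04 kN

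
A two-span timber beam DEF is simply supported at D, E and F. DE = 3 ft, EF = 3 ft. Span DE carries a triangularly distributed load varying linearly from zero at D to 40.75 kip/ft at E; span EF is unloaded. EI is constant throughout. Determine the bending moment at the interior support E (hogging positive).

Take M_E as the redundant. Released structure: two simple spans DE and EF with a hinge at E.
End slopes at the hinge E, treating each span as simply supported:
  span DE: triangular load, peak 40.75: w₀L³/(45EI) = 24.45/EI
  relative rotation θ_0 = (24.45 + 0)/EI = 24.45/EI
A unit hogging moment at E produces rotation L₁/(3EI) + L₂/(3EI) = 2/EI.
Compatibility: M_E·(L₁+L₂)/(3EI) = θ_0, giving M_E = 12.22 kip·ft (hogging).

M_E = 12.22 kip·ft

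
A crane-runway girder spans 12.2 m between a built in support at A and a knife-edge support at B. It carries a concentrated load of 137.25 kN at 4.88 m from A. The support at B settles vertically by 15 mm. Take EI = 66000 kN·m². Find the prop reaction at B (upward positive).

R_B = 26.91 kN

Take the reaction at B as the redundant and release it; the primary structure is a cantilever fixed at A.
Deflection at B on the released cantilever, summing each load's contribution:
  point load 137.25 at a = 4.88: Pa²(3L − a)/(6EI) = 17280/EI
Flexibility coefficient — unit upward force at B: δ_{BB} = L³/(3EI) = 605.3/EI.
With EI = 66000 kN·m²: δ_0 = 0.26181 m and δ_{BB} = 0.009171 m/kN.
Compatibility — the beam at B must follow the support down by 0.015 m: δ_0 − R_B·δ_{BB} = 0.015, so R_B = (0.26181 − 0.015)/0.009171 = 26.91 kN.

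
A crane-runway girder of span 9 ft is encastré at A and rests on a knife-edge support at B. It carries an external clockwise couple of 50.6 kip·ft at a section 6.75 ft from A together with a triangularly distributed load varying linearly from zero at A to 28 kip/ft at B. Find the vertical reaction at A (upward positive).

Choose R_B as the redundant. The primary structure is the cantilever fixed at A.
Free-end deflection of the primary structure under the applied loading (downward +):
  clockwise couple 50.6 at a = 6.75: M₀a(2L − a)/(2EI) = 1921/EI
  triangular load, peak 28 at the free end: 11w₀L⁴/(120EI) = 16840/EI
  δ_0 = 18761/EI
Flexibility coefficient — unit upward force at B: δ_{BB} = L³/(3EI) = 243/EI.
Compatibility at B: δ_0 − R_B·δ_{BB} = 0, so R_B = 18761/243 = 77.21 kip.
Vertical equilibrium: R_A = ΣP − R_B = 126 − 77.21 = 48.79 kip.

R_A = 48.79 kip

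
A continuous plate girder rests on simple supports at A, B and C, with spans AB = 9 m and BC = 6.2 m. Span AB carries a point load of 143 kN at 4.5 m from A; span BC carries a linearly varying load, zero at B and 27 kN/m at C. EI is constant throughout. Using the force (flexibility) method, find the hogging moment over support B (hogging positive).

M_B = 167.6 kN·m

Release continuity at B by inserting a hinge; the redundant is the internal moment M_B. The primary structure is two simply-supported spans AB and BC.
End slopes at the hinge B, treating each span as simply supported:
  span AB: point load 143 at a = 4.5: Pab(L + a)/(6LEI) = 723.9/EI
  span BC: triangular load, peak 27: 7w₀L³/(360EI) = 125.1/EI
  relative rotation θ_0 = (723.9 + 125.1)/EI = 849.1/EI
A unit hogging moment at B produces rotation L₁/(3EI) + L₂/(3EI) = 5.067/EI.
Slope continuity at B: θ_0 = M_B·5.067/EI, so M_B = 849.1/5.067 = 167.6 kN·m (hogging).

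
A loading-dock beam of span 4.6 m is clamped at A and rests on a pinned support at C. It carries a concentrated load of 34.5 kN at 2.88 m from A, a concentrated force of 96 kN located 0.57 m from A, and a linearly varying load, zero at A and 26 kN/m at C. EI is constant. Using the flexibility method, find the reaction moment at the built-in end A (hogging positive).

M_A = 102.6 kN·m

Release the roller at C. Primary structure: cantilever fixed at A.
Deflection at C on the released cantilever, summing each load's contribution:
  point load 34.5 at a = 2.88: Pa²(3L − a)/(6EI) = 520.8/EI
  point load 96 at a = 0.57: Pa²(3L − a)/(6EI) = 68.77/EI
  triangular load, peak 26 at the free end: 11w₀L⁴/(120EI) = 1067/EI
  δ_0 = 1657/EI
Tip deflection under a unit load at C: L³/(3EI) = 32.45/EI.
Compatibility at C: δ_0 − R_C·δ_{CC} = 0, so R_C = 1657/32.45 = 51.06 kN.
Moment equilibrium about A: M_A = Σ(load moments about A) − R_C·L = 337.5 − 51.06×4.6 = 102.6 kN·m.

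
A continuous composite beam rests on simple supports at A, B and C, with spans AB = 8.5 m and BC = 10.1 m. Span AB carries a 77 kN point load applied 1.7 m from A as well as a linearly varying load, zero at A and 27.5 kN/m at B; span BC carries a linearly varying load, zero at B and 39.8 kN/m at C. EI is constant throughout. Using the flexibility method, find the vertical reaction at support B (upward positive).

R_B = 207.5 kN

Insert a hinge at B; M_B is the redundant, and each span becomes simply supported.
Discontinuity in slope at B on the released structure — sum the simple-span end rotations:
  span AB: point load 77 at a = 1.7: Pab(L + a)/(6LEI) = 178/EI
  span AB: triangular load, peak 27.5: w₀L³/(45EI) = 375.3/EI
  span BC: triangular load, peak 39.8: 7w₀L³/(360EI) = 797.3/EI
  relative rotation θ_0 = (553.3 + 797.3)/EI = 1351/EI
A unit hogging moment at B produces rotation L₁/(3EI) + L₂/(3EI) = 6.2/EI.
Compatibility: M_B·(L₁+L₂)/(3EI) = θ_0, giving M_B = 217.8 kN·m (hogging).
Span AB, ΣM about A with M_B applied at B: R_B^{AB}·8.5 = 793.2 + 217.8, so R_B^{AB} = 118.9 kN and R_A = 193.9 − 118.9 = 74.93 kN.
Span BC, ΣM about C: R_B^{BC}·10.1 = 676.7 + 217.8, so R_B^{BC} = 88.57 kN and R_C = 201 − 88.57 = 112.4 kN.
R_B = 118.9 + 88.57 = 207.5 kN.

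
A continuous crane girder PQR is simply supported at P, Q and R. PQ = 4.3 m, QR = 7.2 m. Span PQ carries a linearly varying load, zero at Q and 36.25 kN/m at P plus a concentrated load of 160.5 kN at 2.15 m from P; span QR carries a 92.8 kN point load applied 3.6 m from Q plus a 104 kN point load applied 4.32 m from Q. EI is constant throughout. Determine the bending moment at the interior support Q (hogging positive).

Release continuity at Q by inserting a hinge; the redundant is the internal moment M_Q. The primary structure is two simply-supported spans PQ and QR.
Discontinuity in slope at Q on the released structure — sum the simple-span end rotations:
  span PQ: triangular load, peak 36.25: 7w₀L³/(360EI) = 56.04/EI
  span PQ: point load 160.5 at a = 2.15: Pab(L + a)/(6LEI) = 185.5/EI
  span QR: point load 92.8 at a = 3.6: Pab(L + b)/(6LEI) = 300.7/EI
  span QR: point load 104 at a = 4.32: Pab(L + b)/(6LEI) = 301.9/EI
  relative rotation θ_0 = (241.5 + 602.6)/EI = 844.1/EI
A unit hogging moment at Q produces rotation L₁/(3EI) + L₂/(3EI) = 3.833/EI.
Compatibility: M_Q·(L₁+L₂)/(3EI) = θ_0, giving M_Q = 220.2 kN·m (hogging).

M_Q = 220.2 kN·m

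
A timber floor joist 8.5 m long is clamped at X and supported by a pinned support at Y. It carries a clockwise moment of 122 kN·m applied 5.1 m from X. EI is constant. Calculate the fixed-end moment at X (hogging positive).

M_X = -31.72 kN·m

Take the reaction at Y as the redundant and release it; the primary structure is a cantilever fixed at X.
Primary-structure tip deflection at Y by superposition:
  clockwise couple 122 at a = 5.1: M₀a(2L − a)/(2EI) = 3702/EI
Flexibility coefficient — unit upward force at Y: δ_{YY} = L³/(3EI) = 204.7/EI.
The prop prevents deflection at Y: R_Y = δ_0/δ_{YY} = 3702/204.7 = 18.08 kN.
Moment equilibrium about X: M_X = Σ(load moments about X) − R_Y·L = 122 − 18.08×8.5 = -31.72 kN·m.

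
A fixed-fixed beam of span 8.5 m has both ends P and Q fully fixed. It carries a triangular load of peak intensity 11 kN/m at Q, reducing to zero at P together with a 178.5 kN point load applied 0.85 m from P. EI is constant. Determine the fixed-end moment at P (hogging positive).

Release both end moments; the primary structure is a simply-supported span PQ with redundants M_P and M_Q.
On the primary (simply-supported) span, the end slopes from the loading are:
  at P: triangular load, peak 11: 7w₀L³/(360EI) = 131.4/EI
  at Q: triangular load, peak 11: w₀L³/(45EI) = 150.1/EI
  at P: point load 178.5 at a = 0.85: Pab(L + b)/(6LEI) = 367.6/EI
  at Q: point load 178.5 at a = 0.85: Pab(L + a)/(6LEI) = 212.8/EI
  θ_P0 = 498.9/EI,  θ_Q0 = 362.9/EI
Flexibility coefficients: a unit moment at one end gives L/(3EI) there and L/(6EI) at the far end, so f₁₁ = f₂₂ = 2.833/EI and f₁₂ = f₂₁ = 1.417/EI.
Compatibility — zero rotation at each built-in end:
  2.833 M_P + 1.417 M_Q = 498.9
  1.417 M_P + 2.833 M_Q = 362.9
Solving the pair gives M_P = 149.4 kN·m and M_Q = 53.39 kN·m (hogging).

M_P = 149.4 kN·m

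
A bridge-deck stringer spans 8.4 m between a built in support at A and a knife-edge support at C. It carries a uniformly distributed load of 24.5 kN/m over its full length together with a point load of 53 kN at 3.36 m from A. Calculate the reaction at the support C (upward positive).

R_C = 88.2 kN

Remove the prop at C; the released (primary) structure is a cantilever built in at A.
Free-end deflection of the primary structure under the applied loading (downward +):
  UDL 24.5: wL⁴/(8EI) = 15247/EI
  point load 53 at a = 3.36: Pa²(3L − a)/(6EI) = 2178/EI
  δ_0 = 17425/EI
Tip deflection under a unit load at C: L³/(3EI) = 197.6/EI.
Compatibility at C: δ_0 − R_C·δ_{CC} = 0, so R_C = 17425/197.6 = 88.2 kN.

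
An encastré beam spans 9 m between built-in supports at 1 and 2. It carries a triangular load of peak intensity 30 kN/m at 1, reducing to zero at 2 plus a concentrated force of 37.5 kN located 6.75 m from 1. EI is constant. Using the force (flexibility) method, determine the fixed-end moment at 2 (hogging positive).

M_2 = 128.5 kN·m

Release both end moments; the primary structure is a simply-supported span 12 with redundants M_1 and M_2.
On the primary (simply-supported) span, the end slopes from the loading are:
  at 1: triangular load, peak 30: w₀L³/(45EI) = 486/EI
  at 2: triangular load, peak 30: 7w₀L³/(360EI) = 425.2/EI
  at 1: point load 37.5 at a = 6.75: Pab(L + b)/(6LEI) = 118.7/EI
  at 2: point load 37.5 at a = 6.75: Pab(L + a)/(6LEI) = 166.1/EI
  θ_10 = 604.7/EI,  θ_20 = 591.4/EI
Flexibility coefficients: a unit moment at one end gives L/(3EI) there and L/(6EI) at the far end, so f₁₁ = f₂₂ = 3/EI and f₁₂ = f₂₁ = 1.5/EI.
Compatibility — zero rotation at each built-in end:
  3 M_1 + 1.5 M_2 = 604.7
  1.5 M_1 + 3 M_2 = 591.4
Solving the pair gives M_1 = 137.3 kN·m and M_2 = 128.5 kN·m (hogging).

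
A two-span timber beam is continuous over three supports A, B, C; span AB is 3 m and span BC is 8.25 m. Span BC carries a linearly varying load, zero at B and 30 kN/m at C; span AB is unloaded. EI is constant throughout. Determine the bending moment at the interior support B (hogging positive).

M_B = 87.35 kN·m

Insert a hinge at B; M_B is the redundant, and each span becomes simply supported.
End slopes at the hinge B, treating each span as simply supported:
  span BC: triangular load, peak 30: 7w₀L³/(360EI) = 327.6/EI
  relative rotation θ_0 = (0 + 327.6)/EI = 327.6/EI
A unit hogging moment at B produces rotation L₁/(3EI) + L₂/(3EI) = 3.75/EI.
Compatibility: M_B·(L₁+L₂)/(3EI) = θ_0, giving M_B = 87.35 kN·m (hogging).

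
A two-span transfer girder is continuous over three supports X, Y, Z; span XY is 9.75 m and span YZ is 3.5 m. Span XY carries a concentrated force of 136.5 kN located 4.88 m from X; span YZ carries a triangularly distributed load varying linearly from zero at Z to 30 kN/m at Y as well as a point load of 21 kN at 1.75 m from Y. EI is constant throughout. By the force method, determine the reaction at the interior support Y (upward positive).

R_Y = 189.1 kN

Take M_Y as the redundant. Released structure: two simple spans XY and YZ with a hinge at Y.
Discontinuity in slope at Y on the released structure — sum the simple-span end rotations:
  span XY: point load 136.5 at a = 4.88: Pab(L + a)/(6LEI) = 811.3/EI
  span YZ: triangular load, peak 30: w₀L³/(45EI) = 28.58/EI
  span YZ: point load 21 at a = 1.75: Pab(L + b)/(6LEI) = 16.08/EI
  relative rotation θ_0 = (811.3 + 44.66)/EI = 855.9/EI
A unit hogging moment at Y produces rotation L₁/(3EI) + L₂/(3EI) = 4.417/EI.
Slope continuity at Y: θ_0 = M_Y·4.417/EI, so M_Y = 855.9/4.417 = 193.8 kN·m (hogging).
Span XY, ΣM about X with M_Y applied at Y: R_Y^{XY}·9.75 = 666.1 + 193.8, so R_Y^{XY} = 88.2 kN and R_X = 136.5 − 88.2 = 48.3 kN.
Span YZ, ΣM about Z: R_Y^{YZ}·3.5 = 159.2 + 193.8, so R_Y^{YZ} = 100.9 kN and R_Z = 73.5 − 100.9 = -27.37 kN.
R_Y = 88.2 + 100.9 = 189.1 kN.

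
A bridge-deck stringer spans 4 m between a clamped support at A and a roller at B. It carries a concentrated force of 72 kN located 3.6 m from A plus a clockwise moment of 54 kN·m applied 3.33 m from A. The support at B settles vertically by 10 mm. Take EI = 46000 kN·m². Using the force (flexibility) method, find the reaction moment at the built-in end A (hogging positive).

Release the roller at B. Primary structure: cantilever fixed at A.
Free-end deflection of the primary structure under the applied loading (downward +):
  point load 72 at a = 3.6: Pa²(3L − a)/(6EI) = 1306/EI
  clockwise couple 54 at a = 3.33: M₀a(2L − a)/(2EI) = 419.9/EI
  δ_0 = 1726/EI
Tip deflection under a unit load at B: L³/(3EI) = 21.33/EI.
With EI = 46000 kN·m²: δ_0 = 0.037527 m and δ_{BB} = 0.000464 m/kN.
Compatibility — the beam at B must follow the support down by 0.01 m: δ_0 − R_B·δ_{BB} = 0.01, so R_B = (0.037527 − 0.01)/0.000464 = 59.36 kN.
Moment equilibrium about A: M_A = Σ(load moments about A) − R_B·L = 313.2 − 59.36×4 = 75.78 kN·m.

M_A = 75.78 kN·m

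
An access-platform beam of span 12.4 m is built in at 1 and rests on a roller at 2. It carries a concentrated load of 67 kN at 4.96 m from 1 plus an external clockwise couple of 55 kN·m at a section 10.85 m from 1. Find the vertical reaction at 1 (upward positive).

Take the reaction at 2 as the redundant and release it; the primary structure is a cantilever fixed at 1.
Deflection at 2 on the released cantilever, summing each load's contribution:
  point load 67 at a = 4.96: Pa²(3L − a)/(6EI) = 8857/EI
  clockwise couple 55 at a = 10.85: M₀a(2L − a)/(2EI) = 4162/EI
  δ_0 = 13019/EI
Tip deflection under a unit load at 2: L³/(3EI) = 635.5/EI.
The prop prevents deflection at 2: R_2 = δ_0/δ_{22} = 13019/635.5 = 20.49 kN.
Vertical equilibrium: R_1 = ΣP − R_2 = 67 − 20.49 = 46.51 kN.

R_1 = 46.51 kN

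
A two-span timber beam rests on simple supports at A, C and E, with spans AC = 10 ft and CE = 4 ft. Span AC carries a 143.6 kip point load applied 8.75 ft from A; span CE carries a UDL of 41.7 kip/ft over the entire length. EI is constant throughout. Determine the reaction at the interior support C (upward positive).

Take M_C as the redundant. Released structure: two simple spans AC and CE with a hinge at C.
Rotations at C on the released spans (each span's end-slope, ×1/EI):
  span AC: point load 143.6 at a = 8.75: Pab(L + a)/(6LEI) = 490.8/EI
  span CE: UDL 41.7: wL³/(24EI) = 111.2/EI
  relative rotation θ_0 = (490.8 + 111.2)/EI = 602/EI
A unit hogging moment at C produces rotation L₁/(3EI) + L₂/(3EI) = 4.667/EI.
Compatibility: M_C·(L₁+L₂)/(3EI) = θ_0, giving M_C = 129 kip·ft (hogging).
Span AC, ΣM about A with M_C applied at C: R_C^{AC}·10 = 1256 + 129, so R_C^{AC} = 138.6 kip and R_A = 143.6 − 138.6 = 5.05 kip.
Span CE, ΣM about E: R_C^{CE}·4 = 333.6 + 129, so R_C^{CE} = 115.7 kip and R_E = 166.8 − 115.7 = 51.15 kip.
R_C = 138.6 + 115.7 = 254.2 kip.

R_C = 254.2 kip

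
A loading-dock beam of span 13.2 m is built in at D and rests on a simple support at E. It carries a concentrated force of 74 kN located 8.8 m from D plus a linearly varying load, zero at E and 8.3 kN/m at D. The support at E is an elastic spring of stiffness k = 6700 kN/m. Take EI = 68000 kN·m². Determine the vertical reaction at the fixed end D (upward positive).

R_D = 80.1 kN

Choose R_E as the redundant. The primary structure is the cantilever fixed at D.
Downward deflection at the released point E due to the loads:
  point load 74 at a = 8.8: Pa²(3L − a)/(6EI) = 29417/EI
  triangular load, peak 8.3 at the fixed end: w₀L⁴/(30EI) = 8399/EI
  δ_0 = 37816/EI
Tip deflection under a unit load at E: L³/(3EI) = 766.7/EI.
With EI = 68000 kN·m²: δ_0 = 0.55612 m and δ_{EE} = 0.011274 m/kN.
Compatibility — the spring shortens by R_E/k under the reaction it provides: δ_0 − R_E·δ_{EE} = R_E/k. With 1/k = 0.000149 m/kN, R_E = δ_0 / (δ_{EE} + 1/k) = 0.55612 / (0.011274 + 0.000149) = 48.68 kN.
Vertical equilibrium: R_D = ΣP − R_E = 128.8 − 48.68 = 80.1 kN.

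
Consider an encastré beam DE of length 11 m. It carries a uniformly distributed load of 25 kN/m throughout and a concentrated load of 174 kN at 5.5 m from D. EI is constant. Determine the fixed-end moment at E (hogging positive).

M_E = 491.3 kN·m

Take the two fixed-end moments M_D, M_E as redundants; the released structure is the simple span DE.
On the primary (simply-supported) span, the end slopes from the loading are:
  at D: UDL 25: wL³/(24EI) = 1386/EI
  at E: UDL 25: wL³/(24EI) = 1386/EI
  at D: point load 174 at a = 5.5: Pab(L + b)/(6LEI) = 1316/EI
  at E: point load 174 at a = 5.5: Pab(L + a)/(6LEI) = 1316/EI
  θ_D0 = 2702/EI,  θ_E0 = 2702/EI
Flexibility coefficients: a unit moment at one end gives L/(3EI) there and L/(6EI) at the far end, so f₁₁ = f₂₂ = 3.667/EI and f₁₂ = f₂₁ = 1.833/EI.
Compatibility — zero rotation at each built-in end:
  3.667 M_D + 1.833 M_E = 2702
  1.833 M_D + 3.667 M_E = 2702
Solving the pair gives M_D = 491.3 kN·m and M_E = 491.3 kN·m (hogging).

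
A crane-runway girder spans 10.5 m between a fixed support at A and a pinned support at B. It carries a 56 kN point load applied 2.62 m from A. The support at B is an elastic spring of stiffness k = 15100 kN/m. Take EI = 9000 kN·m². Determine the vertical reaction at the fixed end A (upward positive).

R_A = 51.21 kN

Choose R_B as the redundant. The primary structure is the cantilever fixed at A.
Deflection at B on the released cantilever, summing each load's contribution:
  point load 56 at a = 2.62: Pa²(3L − a)/(6EI) = 1850/EI
Flexibility coefficient — unit upward force at B: δ_{BB} = L³/(3EI) = 385.9/EI.
With EI = 9000 kN·m²: δ_0 = 0.20559 m and δ_{BB} = 0.042875 m/kN.
Compatibility — the spring shortens by R_B/k under the reaction it provides: δ_0 − R_B·δ_{BB} = R_B/k. With 1/k = 0.000066 m/kN, R_B = δ_0 / (δ_{BB} + 1/k) = 0.20559 / (0.042875 + 0.000066) = 4.788 kN.
Vertical equilibrium: R_A = ΣP − R_B = 56 − 4.788 = 51.21 kN.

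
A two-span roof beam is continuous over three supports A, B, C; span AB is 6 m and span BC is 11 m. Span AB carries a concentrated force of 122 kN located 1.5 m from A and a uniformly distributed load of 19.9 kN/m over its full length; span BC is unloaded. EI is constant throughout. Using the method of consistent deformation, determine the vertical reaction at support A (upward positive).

Take M_B as the redundant. Released structure: two simple spans AB and BC with a hinge at B.
Discontinuity in slope at B on the released structure — sum the simple-span end rotations:
  span AB: point load 122 at a = 1.5: Pab(L + a)/(6LEI) = 171.6/EI
  span AB: UDL 19.9: wL³/(24EI) = 179.1/EI
  relative rotation θ_0 = (350.7 + 0)/EI = 350.7/EI
A unit hogging moment at B produces rotation L₁/(3EI) + L₂/(3EI) = 5.667/EI.
Compatibility: M_B·(L₁+L₂)/(3EI) = θ_0, giving M_B = 61.88 kN·m (hogging).
Span AB, ΣM about A with M_B applied at B: R_B^{AB}·6 = 541.2 + 61.88, so R_B^{AB} = 100.5 kN and R_A = 241.4 − 100.5 = 140.9 kN.

R_A = 140.9 kN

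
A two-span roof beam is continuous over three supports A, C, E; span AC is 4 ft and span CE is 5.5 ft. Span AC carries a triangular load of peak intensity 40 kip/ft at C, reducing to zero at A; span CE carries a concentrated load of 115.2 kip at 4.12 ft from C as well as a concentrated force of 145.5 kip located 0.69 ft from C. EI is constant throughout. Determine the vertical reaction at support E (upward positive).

Release continuity at C by inserting a hinge; the redundant is the internal moment M_C. The primary structure is two simply-supported spans AC and CE.
Discontinuity in slope at C on the released structure — sum the simple-span end rotations:
  span AC: triangular load, peak 40: w₀L³/(45EI) = 56.89/EI
  span CE: point load 115.2 at a = 4.12: Pab(L + b)/(6LEI) = 136.6/EI
  span CE: point load 145.5 at a = 0.69: Pab(L + b)/(6LEI) = 150.9/EI
  relative rotation θ_0 = (56.89 + 287.4)/EI = 344.3/EI
A unit hogging moment at C produces rotation L₁/(3EI) + L₂/(3EI) = 3.167/EI.
Compatibility: M_C·(L₁+L₂)/(3EI) = θ_0, giving M_C = 108.7 kip·ft (hogging).
Span CE, ΣM about E: R_C^{CE}·5.5 = 858.8 + 108.7, so R_C^{CE} = 175.9 kip and R_E = 260.7 − 175.9 = 84.78 kip.

R_E = 84.78 kip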